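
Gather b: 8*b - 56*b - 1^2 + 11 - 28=-48*b - 18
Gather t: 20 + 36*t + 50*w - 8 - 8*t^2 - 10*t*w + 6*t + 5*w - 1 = -8*t^2 + t*(42 - 10*w) + 55*w + 11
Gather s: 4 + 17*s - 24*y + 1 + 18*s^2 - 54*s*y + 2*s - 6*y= 18*s^2 + s*(19 - 54*y) - 30*y + 5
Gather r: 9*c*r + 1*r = r*(9*c + 1)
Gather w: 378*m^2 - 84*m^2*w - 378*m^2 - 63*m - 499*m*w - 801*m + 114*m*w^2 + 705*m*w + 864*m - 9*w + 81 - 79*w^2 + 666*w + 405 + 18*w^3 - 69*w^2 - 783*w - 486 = 18*w^3 + w^2*(114*m - 148) + w*(-84*m^2 + 206*m - 126)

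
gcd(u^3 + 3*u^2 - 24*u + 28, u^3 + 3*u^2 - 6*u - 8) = u - 2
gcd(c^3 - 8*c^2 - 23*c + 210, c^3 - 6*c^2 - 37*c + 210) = c - 7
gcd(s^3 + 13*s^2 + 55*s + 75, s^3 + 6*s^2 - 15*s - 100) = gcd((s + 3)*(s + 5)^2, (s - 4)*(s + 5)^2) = s^2 + 10*s + 25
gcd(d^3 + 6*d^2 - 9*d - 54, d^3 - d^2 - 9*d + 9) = d^2 - 9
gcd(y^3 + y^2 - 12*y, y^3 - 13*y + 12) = y^2 + y - 12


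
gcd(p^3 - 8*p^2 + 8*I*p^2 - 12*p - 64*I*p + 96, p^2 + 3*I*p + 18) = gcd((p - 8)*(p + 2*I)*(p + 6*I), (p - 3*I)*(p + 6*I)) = p + 6*I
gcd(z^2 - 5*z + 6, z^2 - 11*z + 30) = 1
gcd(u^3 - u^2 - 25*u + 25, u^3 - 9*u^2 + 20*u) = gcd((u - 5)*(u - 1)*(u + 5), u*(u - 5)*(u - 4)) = u - 5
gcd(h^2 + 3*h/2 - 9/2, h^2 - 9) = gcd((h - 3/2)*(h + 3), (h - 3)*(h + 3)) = h + 3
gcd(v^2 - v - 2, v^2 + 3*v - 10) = v - 2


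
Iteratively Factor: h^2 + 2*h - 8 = (h + 4)*(h - 2)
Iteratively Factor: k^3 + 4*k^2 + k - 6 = (k - 1)*(k^2 + 5*k + 6) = (k - 1)*(k + 3)*(k + 2)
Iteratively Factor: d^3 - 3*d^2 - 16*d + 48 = (d + 4)*(d^2 - 7*d + 12) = (d - 3)*(d + 4)*(d - 4)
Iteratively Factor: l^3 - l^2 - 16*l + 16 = (l - 4)*(l^2 + 3*l - 4) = (l - 4)*(l - 1)*(l + 4)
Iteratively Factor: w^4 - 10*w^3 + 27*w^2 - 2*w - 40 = (w - 5)*(w^3 - 5*w^2 + 2*w + 8) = (w - 5)*(w + 1)*(w^2 - 6*w + 8) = (w - 5)*(w - 4)*(w + 1)*(w - 2)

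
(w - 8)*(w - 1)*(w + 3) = w^3 - 6*w^2 - 19*w + 24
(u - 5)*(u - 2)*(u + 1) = u^3 - 6*u^2 + 3*u + 10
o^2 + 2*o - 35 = (o - 5)*(o + 7)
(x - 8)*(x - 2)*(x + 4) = x^3 - 6*x^2 - 24*x + 64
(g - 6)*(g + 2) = g^2 - 4*g - 12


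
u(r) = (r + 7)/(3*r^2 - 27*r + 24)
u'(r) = (27 - 6*r)*(r + 7)/(3*r^2 - 27*r + 24)^2 + 1/(3*r^2 - 27*r + 24)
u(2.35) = -0.41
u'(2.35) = 0.19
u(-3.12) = 0.03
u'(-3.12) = 0.02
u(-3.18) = 0.03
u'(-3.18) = 0.02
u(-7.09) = -0.00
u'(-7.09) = 0.00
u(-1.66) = 0.07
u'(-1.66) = 0.05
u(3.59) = -0.31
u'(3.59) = 0.02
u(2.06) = -0.48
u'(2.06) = 0.32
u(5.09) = -0.34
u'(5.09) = -0.06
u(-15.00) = -0.00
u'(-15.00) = 0.00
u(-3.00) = 0.03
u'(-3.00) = 0.02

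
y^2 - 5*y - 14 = (y - 7)*(y + 2)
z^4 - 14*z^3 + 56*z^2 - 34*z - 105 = (z - 7)*(z - 5)*(z - 3)*(z + 1)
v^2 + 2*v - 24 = (v - 4)*(v + 6)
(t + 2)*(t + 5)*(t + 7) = t^3 + 14*t^2 + 59*t + 70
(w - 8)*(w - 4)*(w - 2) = w^3 - 14*w^2 + 56*w - 64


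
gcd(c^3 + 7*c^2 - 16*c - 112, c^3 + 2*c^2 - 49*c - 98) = c + 7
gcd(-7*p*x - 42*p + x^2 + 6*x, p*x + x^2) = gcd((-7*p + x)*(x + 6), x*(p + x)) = 1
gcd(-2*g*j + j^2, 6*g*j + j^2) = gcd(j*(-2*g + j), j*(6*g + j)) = j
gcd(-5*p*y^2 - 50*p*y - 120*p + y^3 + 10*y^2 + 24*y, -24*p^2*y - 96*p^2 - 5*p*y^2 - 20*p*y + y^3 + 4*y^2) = y + 4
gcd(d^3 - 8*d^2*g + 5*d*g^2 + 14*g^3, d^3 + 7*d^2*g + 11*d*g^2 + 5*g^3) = d + g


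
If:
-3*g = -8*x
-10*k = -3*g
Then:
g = 8*x/3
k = 4*x/5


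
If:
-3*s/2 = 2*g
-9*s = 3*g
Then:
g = 0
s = 0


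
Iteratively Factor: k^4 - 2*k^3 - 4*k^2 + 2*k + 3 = (k + 1)*(k^3 - 3*k^2 - k + 3) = (k - 3)*(k + 1)*(k^2 - 1) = (k - 3)*(k + 1)^2*(k - 1)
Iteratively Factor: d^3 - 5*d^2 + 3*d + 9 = (d - 3)*(d^2 - 2*d - 3) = (d - 3)*(d + 1)*(d - 3)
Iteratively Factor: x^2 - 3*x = (x - 3)*(x)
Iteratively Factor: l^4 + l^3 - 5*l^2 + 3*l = (l - 1)*(l^3 + 2*l^2 - 3*l) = l*(l - 1)*(l^2 + 2*l - 3) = l*(l - 1)*(l + 3)*(l - 1)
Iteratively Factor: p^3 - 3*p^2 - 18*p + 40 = (p + 4)*(p^2 - 7*p + 10) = (p - 5)*(p + 4)*(p - 2)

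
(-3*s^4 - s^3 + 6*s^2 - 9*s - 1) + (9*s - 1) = -3*s^4 - s^3 + 6*s^2 - 2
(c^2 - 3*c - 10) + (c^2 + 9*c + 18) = 2*c^2 + 6*c + 8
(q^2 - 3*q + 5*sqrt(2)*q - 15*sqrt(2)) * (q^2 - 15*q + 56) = q^4 - 18*q^3 + 5*sqrt(2)*q^3 - 90*sqrt(2)*q^2 + 101*q^2 - 168*q + 505*sqrt(2)*q - 840*sqrt(2)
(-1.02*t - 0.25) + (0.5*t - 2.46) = -0.52*t - 2.71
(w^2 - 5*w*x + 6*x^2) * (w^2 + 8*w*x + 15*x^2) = w^4 + 3*w^3*x - 19*w^2*x^2 - 27*w*x^3 + 90*x^4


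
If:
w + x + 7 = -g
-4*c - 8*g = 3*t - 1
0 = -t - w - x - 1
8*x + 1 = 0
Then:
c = 11*w/4 + 469/32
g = -w - 55/8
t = -w - 7/8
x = -1/8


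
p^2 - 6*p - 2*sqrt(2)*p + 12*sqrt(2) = (p - 6)*(p - 2*sqrt(2))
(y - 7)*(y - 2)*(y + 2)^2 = y^4 - 5*y^3 - 18*y^2 + 20*y + 56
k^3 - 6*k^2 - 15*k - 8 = (k - 8)*(k + 1)^2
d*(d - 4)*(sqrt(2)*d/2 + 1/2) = sqrt(2)*d^3/2 - 2*sqrt(2)*d^2 + d^2/2 - 2*d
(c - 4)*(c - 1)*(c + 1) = c^3 - 4*c^2 - c + 4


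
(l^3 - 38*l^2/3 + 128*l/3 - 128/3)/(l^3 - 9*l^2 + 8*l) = (3*l^2 - 14*l + 16)/(3*l*(l - 1))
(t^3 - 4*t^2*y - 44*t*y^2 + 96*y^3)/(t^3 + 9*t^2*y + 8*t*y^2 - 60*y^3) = (t - 8*y)/(t + 5*y)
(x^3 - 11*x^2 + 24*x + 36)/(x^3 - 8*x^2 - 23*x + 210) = (x^2 - 5*x - 6)/(x^2 - 2*x - 35)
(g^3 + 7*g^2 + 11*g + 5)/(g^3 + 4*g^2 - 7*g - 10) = (g + 1)/(g - 2)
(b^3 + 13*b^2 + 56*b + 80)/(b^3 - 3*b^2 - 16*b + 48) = (b^2 + 9*b + 20)/(b^2 - 7*b + 12)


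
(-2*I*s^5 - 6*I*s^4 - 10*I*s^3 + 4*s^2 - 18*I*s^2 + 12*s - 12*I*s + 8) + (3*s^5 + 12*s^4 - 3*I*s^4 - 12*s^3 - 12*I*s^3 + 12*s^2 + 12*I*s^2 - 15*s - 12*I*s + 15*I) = 3*s^5 - 2*I*s^5 + 12*s^4 - 9*I*s^4 - 12*s^3 - 22*I*s^3 + 16*s^2 - 6*I*s^2 - 3*s - 24*I*s + 8 + 15*I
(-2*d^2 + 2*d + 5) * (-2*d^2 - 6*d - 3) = 4*d^4 + 8*d^3 - 16*d^2 - 36*d - 15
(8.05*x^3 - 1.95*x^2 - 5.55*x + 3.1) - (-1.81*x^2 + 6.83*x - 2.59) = 8.05*x^3 - 0.14*x^2 - 12.38*x + 5.69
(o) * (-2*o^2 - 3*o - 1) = -2*o^3 - 3*o^2 - o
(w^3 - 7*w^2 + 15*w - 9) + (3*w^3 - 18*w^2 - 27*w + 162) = 4*w^3 - 25*w^2 - 12*w + 153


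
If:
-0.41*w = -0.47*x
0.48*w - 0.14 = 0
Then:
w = 0.29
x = 0.25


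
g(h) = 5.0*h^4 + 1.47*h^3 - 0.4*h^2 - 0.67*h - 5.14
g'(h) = 20.0*h^3 + 4.41*h^2 - 0.8*h - 0.67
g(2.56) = 229.93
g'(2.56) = 361.73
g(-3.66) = 817.09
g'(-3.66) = -919.23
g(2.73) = 297.69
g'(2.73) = 436.94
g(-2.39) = 137.25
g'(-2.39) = -246.61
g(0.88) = -2.04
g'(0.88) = 15.67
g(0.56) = -4.89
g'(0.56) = 3.78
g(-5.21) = 3463.62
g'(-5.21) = -2705.21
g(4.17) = 1603.57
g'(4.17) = 1522.91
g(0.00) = -5.14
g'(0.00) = -0.67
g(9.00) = 33833.06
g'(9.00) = 14929.34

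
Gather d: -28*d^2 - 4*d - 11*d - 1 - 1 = -28*d^2 - 15*d - 2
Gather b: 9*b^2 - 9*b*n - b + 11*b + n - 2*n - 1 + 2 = 9*b^2 + b*(10 - 9*n) - n + 1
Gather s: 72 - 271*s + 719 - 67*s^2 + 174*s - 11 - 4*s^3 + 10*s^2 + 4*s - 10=-4*s^3 - 57*s^2 - 93*s + 770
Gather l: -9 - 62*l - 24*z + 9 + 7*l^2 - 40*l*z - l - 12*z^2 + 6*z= 7*l^2 + l*(-40*z - 63) - 12*z^2 - 18*z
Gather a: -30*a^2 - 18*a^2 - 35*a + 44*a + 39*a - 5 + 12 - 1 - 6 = -48*a^2 + 48*a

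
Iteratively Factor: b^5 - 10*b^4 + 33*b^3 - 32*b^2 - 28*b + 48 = (b - 3)*(b^4 - 7*b^3 + 12*b^2 + 4*b - 16) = (b - 3)*(b - 2)*(b^3 - 5*b^2 + 2*b + 8) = (b - 3)*(b - 2)*(b + 1)*(b^2 - 6*b + 8) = (b - 3)*(b - 2)^2*(b + 1)*(b - 4)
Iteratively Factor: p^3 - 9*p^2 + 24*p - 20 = (p - 2)*(p^2 - 7*p + 10) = (p - 5)*(p - 2)*(p - 2)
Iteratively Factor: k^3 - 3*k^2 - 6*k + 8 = (k + 2)*(k^2 - 5*k + 4) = (k - 1)*(k + 2)*(k - 4)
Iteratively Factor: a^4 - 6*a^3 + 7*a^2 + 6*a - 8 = (a - 2)*(a^3 - 4*a^2 - a + 4) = (a - 2)*(a + 1)*(a^2 - 5*a + 4) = (a - 4)*(a - 2)*(a + 1)*(a - 1)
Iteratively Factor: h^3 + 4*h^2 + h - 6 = (h + 2)*(h^2 + 2*h - 3) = (h + 2)*(h + 3)*(h - 1)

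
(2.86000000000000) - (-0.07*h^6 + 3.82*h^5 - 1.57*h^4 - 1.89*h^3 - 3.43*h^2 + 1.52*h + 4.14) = 0.07*h^6 - 3.82*h^5 + 1.57*h^4 + 1.89*h^3 + 3.43*h^2 - 1.52*h - 1.28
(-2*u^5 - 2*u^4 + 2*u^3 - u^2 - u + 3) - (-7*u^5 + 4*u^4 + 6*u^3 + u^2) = 5*u^5 - 6*u^4 - 4*u^3 - 2*u^2 - u + 3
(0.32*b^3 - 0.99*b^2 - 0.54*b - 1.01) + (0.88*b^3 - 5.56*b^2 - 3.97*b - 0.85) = 1.2*b^3 - 6.55*b^2 - 4.51*b - 1.86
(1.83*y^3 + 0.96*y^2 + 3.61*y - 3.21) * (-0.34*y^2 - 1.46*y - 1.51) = -0.6222*y^5 - 2.9982*y^4 - 5.3923*y^3 - 5.6288*y^2 - 0.764500000000001*y + 4.8471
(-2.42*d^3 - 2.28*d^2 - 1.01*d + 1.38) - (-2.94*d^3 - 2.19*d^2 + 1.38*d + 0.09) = 0.52*d^3 - 0.0899999999999999*d^2 - 2.39*d + 1.29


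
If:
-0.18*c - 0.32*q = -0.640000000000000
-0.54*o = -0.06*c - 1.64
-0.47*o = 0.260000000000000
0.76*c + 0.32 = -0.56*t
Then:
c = -32.31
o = -0.55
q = 20.18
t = 43.28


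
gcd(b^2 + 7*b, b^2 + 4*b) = b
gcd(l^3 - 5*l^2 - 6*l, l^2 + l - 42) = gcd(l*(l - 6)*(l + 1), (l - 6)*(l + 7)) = l - 6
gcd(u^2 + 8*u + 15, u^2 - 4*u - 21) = u + 3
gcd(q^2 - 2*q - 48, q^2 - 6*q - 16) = q - 8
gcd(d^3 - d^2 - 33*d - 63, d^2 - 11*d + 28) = d - 7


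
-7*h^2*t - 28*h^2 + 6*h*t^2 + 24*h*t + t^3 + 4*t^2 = (-h + t)*(7*h + t)*(t + 4)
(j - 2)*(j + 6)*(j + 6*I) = j^3 + 4*j^2 + 6*I*j^2 - 12*j + 24*I*j - 72*I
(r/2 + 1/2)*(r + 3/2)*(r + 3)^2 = r^4/2 + 17*r^3/4 + 51*r^2/4 + 63*r/4 + 27/4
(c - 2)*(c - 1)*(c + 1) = c^3 - 2*c^2 - c + 2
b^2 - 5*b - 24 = (b - 8)*(b + 3)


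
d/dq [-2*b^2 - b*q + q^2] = -b + 2*q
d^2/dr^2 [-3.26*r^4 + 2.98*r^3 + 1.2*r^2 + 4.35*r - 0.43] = -39.12*r^2 + 17.88*r + 2.4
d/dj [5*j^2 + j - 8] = 10*j + 1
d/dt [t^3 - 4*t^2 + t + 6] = 3*t^2 - 8*t + 1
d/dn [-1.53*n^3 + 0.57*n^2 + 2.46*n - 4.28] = -4.59*n^2 + 1.14*n + 2.46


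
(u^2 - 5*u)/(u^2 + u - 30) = u/(u + 6)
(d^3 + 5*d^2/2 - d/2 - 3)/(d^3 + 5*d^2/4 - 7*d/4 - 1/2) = 2*(2*d + 3)/(4*d + 1)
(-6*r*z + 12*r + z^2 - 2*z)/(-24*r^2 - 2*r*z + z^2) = (z - 2)/(4*r + z)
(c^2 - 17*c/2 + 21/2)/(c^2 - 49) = (c - 3/2)/(c + 7)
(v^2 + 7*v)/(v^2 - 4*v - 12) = v*(v + 7)/(v^2 - 4*v - 12)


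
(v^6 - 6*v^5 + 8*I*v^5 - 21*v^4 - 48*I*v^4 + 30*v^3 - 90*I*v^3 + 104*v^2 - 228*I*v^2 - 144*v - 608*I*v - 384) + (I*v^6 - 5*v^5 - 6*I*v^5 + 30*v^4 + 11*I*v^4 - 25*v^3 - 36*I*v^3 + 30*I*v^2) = v^6 + I*v^6 - 11*v^5 + 2*I*v^5 + 9*v^4 - 37*I*v^4 + 5*v^3 - 126*I*v^3 + 104*v^2 - 198*I*v^2 - 144*v - 608*I*v - 384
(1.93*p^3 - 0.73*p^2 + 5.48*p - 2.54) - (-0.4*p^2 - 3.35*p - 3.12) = 1.93*p^3 - 0.33*p^2 + 8.83*p + 0.58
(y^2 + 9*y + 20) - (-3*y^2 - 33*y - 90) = 4*y^2 + 42*y + 110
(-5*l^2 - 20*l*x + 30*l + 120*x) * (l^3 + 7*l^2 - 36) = -5*l^5 - 20*l^4*x - 5*l^4 - 20*l^3*x + 210*l^3 + 840*l^2*x + 180*l^2 + 720*l*x - 1080*l - 4320*x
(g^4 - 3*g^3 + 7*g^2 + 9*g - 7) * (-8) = -8*g^4 + 24*g^3 - 56*g^2 - 72*g + 56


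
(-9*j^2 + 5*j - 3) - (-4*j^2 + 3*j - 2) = -5*j^2 + 2*j - 1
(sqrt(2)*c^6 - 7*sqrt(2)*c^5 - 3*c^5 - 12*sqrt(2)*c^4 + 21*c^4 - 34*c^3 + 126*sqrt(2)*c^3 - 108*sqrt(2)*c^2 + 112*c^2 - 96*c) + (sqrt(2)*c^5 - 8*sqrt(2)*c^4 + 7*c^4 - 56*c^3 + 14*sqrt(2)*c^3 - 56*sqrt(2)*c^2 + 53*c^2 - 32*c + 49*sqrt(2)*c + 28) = sqrt(2)*c^6 - 6*sqrt(2)*c^5 - 3*c^5 - 20*sqrt(2)*c^4 + 28*c^4 - 90*c^3 + 140*sqrt(2)*c^3 - 164*sqrt(2)*c^2 + 165*c^2 - 128*c + 49*sqrt(2)*c + 28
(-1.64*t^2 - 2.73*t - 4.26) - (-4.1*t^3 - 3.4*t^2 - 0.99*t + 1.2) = 4.1*t^3 + 1.76*t^2 - 1.74*t - 5.46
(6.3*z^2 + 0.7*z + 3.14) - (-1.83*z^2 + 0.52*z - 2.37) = 8.13*z^2 + 0.18*z + 5.51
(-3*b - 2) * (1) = -3*b - 2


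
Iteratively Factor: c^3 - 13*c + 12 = (c - 3)*(c^2 + 3*c - 4) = (c - 3)*(c + 4)*(c - 1)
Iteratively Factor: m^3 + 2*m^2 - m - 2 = (m - 1)*(m^2 + 3*m + 2) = (m - 1)*(m + 2)*(m + 1)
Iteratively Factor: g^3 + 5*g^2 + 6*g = (g)*(g^2 + 5*g + 6) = g*(g + 3)*(g + 2)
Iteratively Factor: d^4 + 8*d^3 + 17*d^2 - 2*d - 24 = (d + 2)*(d^3 + 6*d^2 + 5*d - 12) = (d - 1)*(d + 2)*(d^2 + 7*d + 12) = (d - 1)*(d + 2)*(d + 3)*(d + 4)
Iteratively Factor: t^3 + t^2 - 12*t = (t)*(t^2 + t - 12) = t*(t + 4)*(t - 3)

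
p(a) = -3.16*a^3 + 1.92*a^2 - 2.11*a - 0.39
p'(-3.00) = -98.95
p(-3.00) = 108.54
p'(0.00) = -2.11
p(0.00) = -0.39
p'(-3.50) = -131.68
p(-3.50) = 166.00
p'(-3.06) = -102.63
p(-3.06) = 114.59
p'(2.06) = -34.43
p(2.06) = -24.21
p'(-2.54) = -73.02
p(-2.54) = 69.14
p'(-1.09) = -17.56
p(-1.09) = 8.28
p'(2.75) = -63.24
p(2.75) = -57.39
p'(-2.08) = -51.11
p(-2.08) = 40.74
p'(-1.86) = -42.05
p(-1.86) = 30.51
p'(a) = -9.48*a^2 + 3.84*a - 2.11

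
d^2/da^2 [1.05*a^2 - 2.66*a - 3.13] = 2.10000000000000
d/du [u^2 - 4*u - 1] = 2*u - 4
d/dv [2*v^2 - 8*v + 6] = 4*v - 8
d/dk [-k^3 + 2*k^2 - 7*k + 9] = -3*k^2 + 4*k - 7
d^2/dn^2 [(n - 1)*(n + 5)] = 2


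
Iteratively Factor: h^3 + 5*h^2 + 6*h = (h + 2)*(h^2 + 3*h) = h*(h + 2)*(h + 3)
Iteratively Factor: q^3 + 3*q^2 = (q)*(q^2 + 3*q) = q^2*(q + 3)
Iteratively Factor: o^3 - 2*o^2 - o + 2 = (o - 1)*(o^2 - o - 2) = (o - 2)*(o - 1)*(o + 1)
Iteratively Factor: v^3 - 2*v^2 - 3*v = (v - 3)*(v^2 + v) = v*(v - 3)*(v + 1)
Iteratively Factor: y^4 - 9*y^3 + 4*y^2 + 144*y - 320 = (y - 5)*(y^3 - 4*y^2 - 16*y + 64) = (y - 5)*(y - 4)*(y^2 - 16) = (y - 5)*(y - 4)^2*(y + 4)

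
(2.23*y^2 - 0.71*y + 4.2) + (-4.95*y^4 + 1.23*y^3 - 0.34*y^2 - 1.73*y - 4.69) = -4.95*y^4 + 1.23*y^3 + 1.89*y^2 - 2.44*y - 0.49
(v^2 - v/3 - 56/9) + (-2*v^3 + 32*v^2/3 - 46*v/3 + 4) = -2*v^3 + 35*v^2/3 - 47*v/3 - 20/9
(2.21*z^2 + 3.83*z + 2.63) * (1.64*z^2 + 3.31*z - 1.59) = 3.6244*z^4 + 13.5963*z^3 + 13.4766*z^2 + 2.6156*z - 4.1817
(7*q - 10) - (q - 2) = 6*q - 8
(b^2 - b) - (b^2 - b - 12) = 12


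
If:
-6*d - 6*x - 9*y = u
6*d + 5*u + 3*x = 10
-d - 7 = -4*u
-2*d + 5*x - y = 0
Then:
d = 23/135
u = 242/135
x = 2/405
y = -128/405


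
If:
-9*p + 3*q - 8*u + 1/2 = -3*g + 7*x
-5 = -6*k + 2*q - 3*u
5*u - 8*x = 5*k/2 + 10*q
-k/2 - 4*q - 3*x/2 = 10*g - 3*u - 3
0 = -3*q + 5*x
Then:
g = 2297*x/4500 + 11/30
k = 2/3 - 344*x/225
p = -152189*x/40500 - 16/135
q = 5*x/3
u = 938*x/225 + 1/3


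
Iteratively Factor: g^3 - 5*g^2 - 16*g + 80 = (g - 5)*(g^2 - 16) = (g - 5)*(g + 4)*(g - 4)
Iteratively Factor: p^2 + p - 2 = (p + 2)*(p - 1)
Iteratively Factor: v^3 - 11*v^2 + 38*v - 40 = (v - 5)*(v^2 - 6*v + 8) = (v - 5)*(v - 4)*(v - 2)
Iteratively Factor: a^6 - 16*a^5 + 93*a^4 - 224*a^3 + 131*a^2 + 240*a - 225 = (a - 3)*(a^5 - 13*a^4 + 54*a^3 - 62*a^2 - 55*a + 75) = (a - 3)^2*(a^4 - 10*a^3 + 24*a^2 + 10*a - 25) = (a - 3)^2*(a - 1)*(a^3 - 9*a^2 + 15*a + 25) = (a - 5)*(a - 3)^2*(a - 1)*(a^2 - 4*a - 5) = (a - 5)*(a - 3)^2*(a - 1)*(a + 1)*(a - 5)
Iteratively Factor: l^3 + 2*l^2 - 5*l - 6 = (l + 1)*(l^2 + l - 6) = (l - 2)*(l + 1)*(l + 3)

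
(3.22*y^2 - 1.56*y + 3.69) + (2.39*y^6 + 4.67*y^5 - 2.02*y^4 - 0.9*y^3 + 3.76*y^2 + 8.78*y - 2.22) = 2.39*y^6 + 4.67*y^5 - 2.02*y^4 - 0.9*y^3 + 6.98*y^2 + 7.22*y + 1.47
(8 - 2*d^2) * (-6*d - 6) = 12*d^3 + 12*d^2 - 48*d - 48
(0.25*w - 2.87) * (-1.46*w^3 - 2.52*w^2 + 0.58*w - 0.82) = -0.365*w^4 + 3.5602*w^3 + 7.3774*w^2 - 1.8696*w + 2.3534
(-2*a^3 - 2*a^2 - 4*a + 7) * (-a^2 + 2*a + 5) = 2*a^5 - 2*a^4 - 10*a^3 - 25*a^2 - 6*a + 35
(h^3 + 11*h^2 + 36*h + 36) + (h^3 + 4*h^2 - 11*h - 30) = 2*h^3 + 15*h^2 + 25*h + 6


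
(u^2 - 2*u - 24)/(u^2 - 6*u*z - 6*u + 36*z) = (-u - 4)/(-u + 6*z)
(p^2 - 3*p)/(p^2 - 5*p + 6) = p/(p - 2)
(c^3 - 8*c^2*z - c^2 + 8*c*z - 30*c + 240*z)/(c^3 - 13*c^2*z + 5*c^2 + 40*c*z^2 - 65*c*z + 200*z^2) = (6 - c)/(-c + 5*z)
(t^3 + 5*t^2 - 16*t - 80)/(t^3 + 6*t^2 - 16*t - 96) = (t + 5)/(t + 6)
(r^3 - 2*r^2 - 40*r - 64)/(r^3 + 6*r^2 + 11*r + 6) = (r^2 - 4*r - 32)/(r^2 + 4*r + 3)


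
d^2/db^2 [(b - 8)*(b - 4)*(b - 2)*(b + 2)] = 12*b^2 - 72*b + 56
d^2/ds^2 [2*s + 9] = 0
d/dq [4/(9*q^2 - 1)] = -72*q/(9*q^2 - 1)^2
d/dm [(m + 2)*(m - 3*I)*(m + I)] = 3*m^2 + 4*m*(1 - I) + 3 - 4*I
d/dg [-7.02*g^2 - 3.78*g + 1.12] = -14.04*g - 3.78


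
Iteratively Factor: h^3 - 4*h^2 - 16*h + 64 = (h - 4)*(h^2 - 16) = (h - 4)*(h + 4)*(h - 4)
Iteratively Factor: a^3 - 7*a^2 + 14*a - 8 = (a - 2)*(a^2 - 5*a + 4) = (a - 4)*(a - 2)*(a - 1)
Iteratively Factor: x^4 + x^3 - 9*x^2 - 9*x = (x - 3)*(x^3 + 4*x^2 + 3*x) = (x - 3)*(x + 3)*(x^2 + x) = x*(x - 3)*(x + 3)*(x + 1)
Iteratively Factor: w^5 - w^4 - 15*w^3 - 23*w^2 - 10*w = (w - 5)*(w^4 + 4*w^3 + 5*w^2 + 2*w) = (w - 5)*(w + 1)*(w^3 + 3*w^2 + 2*w) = w*(w - 5)*(w + 1)*(w^2 + 3*w + 2) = w*(w - 5)*(w + 1)*(w + 2)*(w + 1)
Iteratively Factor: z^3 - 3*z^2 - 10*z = (z + 2)*(z^2 - 5*z) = z*(z + 2)*(z - 5)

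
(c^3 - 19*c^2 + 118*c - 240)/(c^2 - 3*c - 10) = (c^2 - 14*c + 48)/(c + 2)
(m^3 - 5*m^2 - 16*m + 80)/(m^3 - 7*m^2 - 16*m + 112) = (m - 5)/(m - 7)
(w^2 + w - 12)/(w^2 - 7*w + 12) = (w + 4)/(w - 4)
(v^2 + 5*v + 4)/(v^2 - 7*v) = (v^2 + 5*v + 4)/(v*(v - 7))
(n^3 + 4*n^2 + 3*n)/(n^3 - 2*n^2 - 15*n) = (n + 1)/(n - 5)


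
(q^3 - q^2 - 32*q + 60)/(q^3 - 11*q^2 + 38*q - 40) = (q + 6)/(q - 4)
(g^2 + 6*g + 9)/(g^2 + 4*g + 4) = (g^2 + 6*g + 9)/(g^2 + 4*g + 4)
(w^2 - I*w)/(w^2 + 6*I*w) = (w - I)/(w + 6*I)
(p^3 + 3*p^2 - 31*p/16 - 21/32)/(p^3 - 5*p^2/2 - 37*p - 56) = (p^2 - p/2 - 3/16)/(p^2 - 6*p - 16)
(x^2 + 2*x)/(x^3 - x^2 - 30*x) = (x + 2)/(x^2 - x - 30)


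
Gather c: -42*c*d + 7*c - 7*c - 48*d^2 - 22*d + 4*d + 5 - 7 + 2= -42*c*d - 48*d^2 - 18*d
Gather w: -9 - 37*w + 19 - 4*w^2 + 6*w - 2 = -4*w^2 - 31*w + 8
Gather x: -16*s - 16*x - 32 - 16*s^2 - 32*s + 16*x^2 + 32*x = -16*s^2 - 48*s + 16*x^2 + 16*x - 32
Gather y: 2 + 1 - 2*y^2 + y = -2*y^2 + y + 3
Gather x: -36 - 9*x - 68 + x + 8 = -8*x - 96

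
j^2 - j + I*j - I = (j - 1)*(j + I)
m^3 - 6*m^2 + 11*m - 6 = (m - 3)*(m - 2)*(m - 1)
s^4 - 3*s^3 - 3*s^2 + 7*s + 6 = (s - 3)*(s - 2)*(s + 1)^2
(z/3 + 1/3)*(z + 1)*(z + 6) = z^3/3 + 8*z^2/3 + 13*z/3 + 2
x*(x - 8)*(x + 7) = x^3 - x^2 - 56*x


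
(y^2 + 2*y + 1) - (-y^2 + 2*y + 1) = 2*y^2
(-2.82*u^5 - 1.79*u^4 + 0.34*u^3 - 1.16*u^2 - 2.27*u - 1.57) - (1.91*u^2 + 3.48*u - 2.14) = -2.82*u^5 - 1.79*u^4 + 0.34*u^3 - 3.07*u^2 - 5.75*u + 0.57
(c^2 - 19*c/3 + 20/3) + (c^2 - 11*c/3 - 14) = 2*c^2 - 10*c - 22/3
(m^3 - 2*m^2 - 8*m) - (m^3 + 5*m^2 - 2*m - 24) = -7*m^2 - 6*m + 24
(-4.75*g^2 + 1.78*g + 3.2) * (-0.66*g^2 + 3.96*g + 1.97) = 3.135*g^4 - 19.9848*g^3 - 4.4207*g^2 + 16.1786*g + 6.304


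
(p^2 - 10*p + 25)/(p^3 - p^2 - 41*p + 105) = (p - 5)/(p^2 + 4*p - 21)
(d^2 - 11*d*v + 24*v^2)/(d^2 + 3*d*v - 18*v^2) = (d - 8*v)/(d + 6*v)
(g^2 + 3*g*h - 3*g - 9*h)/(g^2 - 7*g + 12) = (g + 3*h)/(g - 4)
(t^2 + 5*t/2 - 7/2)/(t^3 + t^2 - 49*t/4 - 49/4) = 2*(t - 1)/(2*t^2 - 5*t - 7)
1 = 1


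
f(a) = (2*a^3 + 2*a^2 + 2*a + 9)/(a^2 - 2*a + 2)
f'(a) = (2 - 2*a)*(2*a^3 + 2*a^2 + 2*a + 9)/(a^2 - 2*a + 2)^2 + (6*a^2 + 4*a + 2)/(a^2 - 2*a + 2) = 2*(a^4 - 4*a^3 + 3*a^2 - 5*a + 11)/(a^4 - 4*a^3 + 8*a^2 - 8*a + 4)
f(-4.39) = -4.34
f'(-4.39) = 1.77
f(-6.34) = -7.89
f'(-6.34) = 1.86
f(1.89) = 18.65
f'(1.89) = -1.23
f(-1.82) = -0.01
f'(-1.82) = 1.63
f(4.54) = 18.21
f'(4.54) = 1.10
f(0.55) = 9.18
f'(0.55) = 11.87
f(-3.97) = -3.60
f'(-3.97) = 1.75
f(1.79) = 18.75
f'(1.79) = -0.77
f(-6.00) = -7.26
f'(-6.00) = 1.85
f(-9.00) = -12.92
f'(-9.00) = 1.92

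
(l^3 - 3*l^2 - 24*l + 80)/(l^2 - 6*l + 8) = (l^2 + l - 20)/(l - 2)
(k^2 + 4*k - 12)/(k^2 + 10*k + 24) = (k - 2)/(k + 4)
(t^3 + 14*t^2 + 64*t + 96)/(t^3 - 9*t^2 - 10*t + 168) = (t^2 + 10*t + 24)/(t^2 - 13*t + 42)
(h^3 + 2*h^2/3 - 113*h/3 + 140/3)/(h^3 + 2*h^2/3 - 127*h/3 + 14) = (3*h^2 - 19*h + 20)/(3*h^2 - 19*h + 6)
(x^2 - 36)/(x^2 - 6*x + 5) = (x^2 - 36)/(x^2 - 6*x + 5)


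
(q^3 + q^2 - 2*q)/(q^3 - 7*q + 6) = q*(q + 2)/(q^2 + q - 6)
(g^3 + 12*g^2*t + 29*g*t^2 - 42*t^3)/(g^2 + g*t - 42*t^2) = (-g^2 - 5*g*t + 6*t^2)/(-g + 6*t)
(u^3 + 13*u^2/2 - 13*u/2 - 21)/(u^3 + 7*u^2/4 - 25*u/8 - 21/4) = 4*(u^2 + 5*u - 14)/(4*u^2 + u - 14)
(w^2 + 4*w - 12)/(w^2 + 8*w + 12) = (w - 2)/(w + 2)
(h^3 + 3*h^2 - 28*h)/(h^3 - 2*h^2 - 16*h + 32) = h*(h + 7)/(h^2 + 2*h - 8)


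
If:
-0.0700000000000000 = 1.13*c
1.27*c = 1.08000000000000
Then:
No Solution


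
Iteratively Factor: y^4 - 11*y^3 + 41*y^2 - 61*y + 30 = (y - 2)*(y^3 - 9*y^2 + 23*y - 15) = (y - 2)*(y - 1)*(y^2 - 8*y + 15) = (y - 3)*(y - 2)*(y - 1)*(y - 5)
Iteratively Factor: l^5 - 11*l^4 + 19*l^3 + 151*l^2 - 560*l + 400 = (l - 5)*(l^4 - 6*l^3 - 11*l^2 + 96*l - 80) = (l - 5)*(l + 4)*(l^3 - 10*l^2 + 29*l - 20) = (l - 5)*(l - 1)*(l + 4)*(l^2 - 9*l + 20) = (l - 5)^2*(l - 1)*(l + 4)*(l - 4)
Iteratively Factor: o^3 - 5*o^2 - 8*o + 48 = (o + 3)*(o^2 - 8*o + 16) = (o - 4)*(o + 3)*(o - 4)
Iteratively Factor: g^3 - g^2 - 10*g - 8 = (g - 4)*(g^2 + 3*g + 2) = (g - 4)*(g + 2)*(g + 1)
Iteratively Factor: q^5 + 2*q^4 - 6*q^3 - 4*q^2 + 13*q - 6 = (q - 1)*(q^4 + 3*q^3 - 3*q^2 - 7*q + 6) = (q - 1)*(q + 2)*(q^3 + q^2 - 5*q + 3) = (q - 1)*(q + 2)*(q + 3)*(q^2 - 2*q + 1) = (q - 1)^2*(q + 2)*(q + 3)*(q - 1)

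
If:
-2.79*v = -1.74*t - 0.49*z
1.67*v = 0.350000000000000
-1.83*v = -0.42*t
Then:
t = 0.91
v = 0.21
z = -2.05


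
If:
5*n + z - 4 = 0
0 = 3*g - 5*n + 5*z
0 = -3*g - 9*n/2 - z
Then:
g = -220/177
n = 32/59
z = 76/59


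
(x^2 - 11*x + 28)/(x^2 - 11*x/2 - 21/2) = 2*(x - 4)/(2*x + 3)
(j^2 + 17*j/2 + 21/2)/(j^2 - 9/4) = 2*(j + 7)/(2*j - 3)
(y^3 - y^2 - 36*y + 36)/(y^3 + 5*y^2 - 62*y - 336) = (y^2 - 7*y + 6)/(y^2 - y - 56)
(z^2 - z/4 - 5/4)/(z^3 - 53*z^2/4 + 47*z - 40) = (z + 1)/(z^2 - 12*z + 32)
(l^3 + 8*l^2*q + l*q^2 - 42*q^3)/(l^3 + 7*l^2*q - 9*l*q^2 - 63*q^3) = (-l + 2*q)/(-l + 3*q)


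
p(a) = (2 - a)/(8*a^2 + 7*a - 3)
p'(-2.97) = 0.07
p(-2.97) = 0.11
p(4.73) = -0.01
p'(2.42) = -0.01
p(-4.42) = 0.05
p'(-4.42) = 0.02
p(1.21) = 0.05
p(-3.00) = 0.10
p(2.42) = -0.01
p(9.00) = -0.00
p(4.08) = -0.01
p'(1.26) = -0.11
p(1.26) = 0.04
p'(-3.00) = 0.07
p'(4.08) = -0.00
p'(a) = (2 - a)*(-16*a - 7)/(8*a^2 + 7*a - 3)^2 - 1/(8*a^2 + 7*a - 3) = (8*a^2 - 32*a - 11)/(64*a^4 + 112*a^3 + a^2 - 42*a + 9)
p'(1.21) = -0.13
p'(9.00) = 0.00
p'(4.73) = 0.00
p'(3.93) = -0.00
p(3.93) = -0.01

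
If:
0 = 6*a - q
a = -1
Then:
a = -1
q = -6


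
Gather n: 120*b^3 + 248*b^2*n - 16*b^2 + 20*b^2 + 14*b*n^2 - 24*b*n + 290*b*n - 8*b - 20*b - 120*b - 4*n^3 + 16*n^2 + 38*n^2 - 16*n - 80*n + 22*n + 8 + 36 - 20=120*b^3 + 4*b^2 - 148*b - 4*n^3 + n^2*(14*b + 54) + n*(248*b^2 + 266*b - 74) + 24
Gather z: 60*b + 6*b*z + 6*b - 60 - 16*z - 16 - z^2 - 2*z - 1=66*b - z^2 + z*(6*b - 18) - 77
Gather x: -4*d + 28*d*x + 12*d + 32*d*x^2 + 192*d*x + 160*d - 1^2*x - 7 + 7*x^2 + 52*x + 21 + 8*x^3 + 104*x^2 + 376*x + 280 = 168*d + 8*x^3 + x^2*(32*d + 111) + x*(220*d + 427) + 294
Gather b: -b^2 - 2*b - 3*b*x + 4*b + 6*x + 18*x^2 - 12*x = -b^2 + b*(2 - 3*x) + 18*x^2 - 6*x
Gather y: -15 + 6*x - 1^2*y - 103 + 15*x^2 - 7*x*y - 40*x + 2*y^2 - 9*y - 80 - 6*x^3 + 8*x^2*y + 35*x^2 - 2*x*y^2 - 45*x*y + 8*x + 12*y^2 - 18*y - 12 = -6*x^3 + 50*x^2 - 26*x + y^2*(14 - 2*x) + y*(8*x^2 - 52*x - 28) - 210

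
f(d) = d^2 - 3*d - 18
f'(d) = 2*d - 3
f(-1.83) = -9.16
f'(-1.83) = -6.66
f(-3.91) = 9.02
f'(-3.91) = -10.82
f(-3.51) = 4.85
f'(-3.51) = -10.02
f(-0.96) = -14.20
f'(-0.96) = -4.92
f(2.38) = -19.48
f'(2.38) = 1.76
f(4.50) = -11.25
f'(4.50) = 6.00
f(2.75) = -18.69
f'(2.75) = 2.50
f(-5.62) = 30.44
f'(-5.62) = -14.24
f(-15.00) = 252.00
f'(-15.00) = -33.00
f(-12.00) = 162.00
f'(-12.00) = -27.00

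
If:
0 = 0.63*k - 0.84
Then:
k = 1.33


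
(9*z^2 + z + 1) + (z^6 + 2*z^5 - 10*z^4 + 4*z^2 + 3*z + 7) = z^6 + 2*z^5 - 10*z^4 + 13*z^2 + 4*z + 8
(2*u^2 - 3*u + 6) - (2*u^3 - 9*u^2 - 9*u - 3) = -2*u^3 + 11*u^2 + 6*u + 9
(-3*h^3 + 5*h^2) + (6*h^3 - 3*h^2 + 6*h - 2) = 3*h^3 + 2*h^2 + 6*h - 2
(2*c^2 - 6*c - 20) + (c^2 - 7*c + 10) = 3*c^2 - 13*c - 10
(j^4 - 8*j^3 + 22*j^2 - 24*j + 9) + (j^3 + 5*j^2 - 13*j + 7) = j^4 - 7*j^3 + 27*j^2 - 37*j + 16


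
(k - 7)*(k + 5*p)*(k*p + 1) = k^3*p + 5*k^2*p^2 - 7*k^2*p + k^2 - 35*k*p^2 + 5*k*p - 7*k - 35*p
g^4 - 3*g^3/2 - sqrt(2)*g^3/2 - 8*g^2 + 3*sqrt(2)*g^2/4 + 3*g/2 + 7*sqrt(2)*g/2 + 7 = (g - 7/2)*(g + 2)*(g - sqrt(2))*(g + sqrt(2)/2)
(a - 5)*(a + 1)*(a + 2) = a^3 - 2*a^2 - 13*a - 10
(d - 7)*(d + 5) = d^2 - 2*d - 35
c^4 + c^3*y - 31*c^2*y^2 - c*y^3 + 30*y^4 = (c - 5*y)*(c - y)*(c + y)*(c + 6*y)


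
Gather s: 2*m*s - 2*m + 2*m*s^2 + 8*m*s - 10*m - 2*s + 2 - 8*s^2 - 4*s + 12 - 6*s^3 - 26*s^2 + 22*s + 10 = -12*m - 6*s^3 + s^2*(2*m - 34) + s*(10*m + 16) + 24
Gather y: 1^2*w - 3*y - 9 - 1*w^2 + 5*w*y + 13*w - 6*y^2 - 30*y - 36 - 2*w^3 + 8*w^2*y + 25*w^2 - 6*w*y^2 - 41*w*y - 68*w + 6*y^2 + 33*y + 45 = -2*w^3 + 24*w^2 - 6*w*y^2 - 54*w + y*(8*w^2 - 36*w)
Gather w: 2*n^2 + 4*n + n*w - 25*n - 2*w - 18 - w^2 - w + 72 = 2*n^2 - 21*n - w^2 + w*(n - 3) + 54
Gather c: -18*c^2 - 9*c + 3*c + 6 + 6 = -18*c^2 - 6*c + 12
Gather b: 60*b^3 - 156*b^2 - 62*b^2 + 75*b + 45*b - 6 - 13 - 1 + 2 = 60*b^3 - 218*b^2 + 120*b - 18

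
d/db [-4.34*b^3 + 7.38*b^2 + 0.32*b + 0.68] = -13.02*b^2 + 14.76*b + 0.32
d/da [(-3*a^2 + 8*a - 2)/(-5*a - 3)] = (15*a^2 + 18*a - 34)/(25*a^2 + 30*a + 9)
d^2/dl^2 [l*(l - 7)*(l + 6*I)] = 6*l - 14 + 12*I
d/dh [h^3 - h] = 3*h^2 - 1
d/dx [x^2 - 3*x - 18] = 2*x - 3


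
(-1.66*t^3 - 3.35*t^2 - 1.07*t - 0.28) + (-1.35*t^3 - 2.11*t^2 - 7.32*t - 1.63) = -3.01*t^3 - 5.46*t^2 - 8.39*t - 1.91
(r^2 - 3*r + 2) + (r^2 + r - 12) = 2*r^2 - 2*r - 10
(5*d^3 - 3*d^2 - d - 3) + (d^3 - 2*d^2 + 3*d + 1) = 6*d^3 - 5*d^2 + 2*d - 2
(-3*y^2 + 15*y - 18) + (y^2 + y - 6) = -2*y^2 + 16*y - 24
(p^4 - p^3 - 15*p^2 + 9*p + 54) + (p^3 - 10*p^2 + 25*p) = p^4 - 25*p^2 + 34*p + 54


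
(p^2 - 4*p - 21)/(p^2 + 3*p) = (p - 7)/p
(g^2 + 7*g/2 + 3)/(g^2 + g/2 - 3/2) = (g + 2)/(g - 1)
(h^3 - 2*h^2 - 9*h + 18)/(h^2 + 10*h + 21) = (h^2 - 5*h + 6)/(h + 7)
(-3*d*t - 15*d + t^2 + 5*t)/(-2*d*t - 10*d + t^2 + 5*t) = (-3*d + t)/(-2*d + t)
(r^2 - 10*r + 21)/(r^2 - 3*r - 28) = (r - 3)/(r + 4)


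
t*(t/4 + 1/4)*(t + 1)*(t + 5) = t^4/4 + 7*t^3/4 + 11*t^2/4 + 5*t/4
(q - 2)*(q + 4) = q^2 + 2*q - 8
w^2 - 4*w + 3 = (w - 3)*(w - 1)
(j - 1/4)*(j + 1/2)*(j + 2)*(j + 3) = j^4 + 21*j^3/4 + 57*j^2/8 + 7*j/8 - 3/4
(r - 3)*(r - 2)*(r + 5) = r^3 - 19*r + 30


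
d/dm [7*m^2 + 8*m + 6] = 14*m + 8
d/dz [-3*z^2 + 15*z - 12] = 15 - 6*z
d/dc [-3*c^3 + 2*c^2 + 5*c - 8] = -9*c^2 + 4*c + 5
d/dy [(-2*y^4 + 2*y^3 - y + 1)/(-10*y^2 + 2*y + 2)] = (20*y^5 - 16*y^4 - 4*y^3 + y^2 + 10*y - 2)/(2*(25*y^4 - 10*y^3 - 9*y^2 + 2*y + 1))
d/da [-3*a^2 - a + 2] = -6*a - 1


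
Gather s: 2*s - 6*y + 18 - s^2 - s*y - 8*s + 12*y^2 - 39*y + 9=-s^2 + s*(-y - 6) + 12*y^2 - 45*y + 27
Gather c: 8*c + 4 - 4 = 8*c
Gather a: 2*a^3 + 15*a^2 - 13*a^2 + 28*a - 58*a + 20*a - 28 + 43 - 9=2*a^3 + 2*a^2 - 10*a + 6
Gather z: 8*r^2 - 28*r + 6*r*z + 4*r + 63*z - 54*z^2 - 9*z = 8*r^2 - 24*r - 54*z^2 + z*(6*r + 54)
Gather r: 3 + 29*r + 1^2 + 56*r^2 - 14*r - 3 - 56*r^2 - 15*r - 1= 0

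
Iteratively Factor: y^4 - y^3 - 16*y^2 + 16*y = (y - 4)*(y^3 + 3*y^2 - 4*y) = (y - 4)*(y + 4)*(y^2 - y) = (y - 4)*(y - 1)*(y + 4)*(y)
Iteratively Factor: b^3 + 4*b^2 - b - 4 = (b + 1)*(b^2 + 3*b - 4) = (b - 1)*(b + 1)*(b + 4)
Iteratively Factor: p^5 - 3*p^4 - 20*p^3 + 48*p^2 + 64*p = (p - 4)*(p^4 + p^3 - 16*p^2 - 16*p) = p*(p - 4)*(p^3 + p^2 - 16*p - 16) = p*(p - 4)*(p + 4)*(p^2 - 3*p - 4) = p*(p - 4)*(p + 1)*(p + 4)*(p - 4)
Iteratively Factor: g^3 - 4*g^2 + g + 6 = (g - 3)*(g^2 - g - 2) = (g - 3)*(g - 2)*(g + 1)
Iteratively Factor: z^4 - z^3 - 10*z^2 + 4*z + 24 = (z + 2)*(z^3 - 3*z^2 - 4*z + 12) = (z - 2)*(z + 2)*(z^2 - z - 6) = (z - 2)*(z + 2)^2*(z - 3)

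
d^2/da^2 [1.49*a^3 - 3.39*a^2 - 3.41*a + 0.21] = 8.94*a - 6.78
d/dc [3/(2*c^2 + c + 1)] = 3*(-4*c - 1)/(2*c^2 + c + 1)^2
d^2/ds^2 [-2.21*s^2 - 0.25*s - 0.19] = -4.42000000000000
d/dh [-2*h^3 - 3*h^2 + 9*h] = -6*h^2 - 6*h + 9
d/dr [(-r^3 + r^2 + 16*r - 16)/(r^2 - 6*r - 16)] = (-r^4 + 12*r^3 + 26*r^2 - 352)/(r^4 - 12*r^3 + 4*r^2 + 192*r + 256)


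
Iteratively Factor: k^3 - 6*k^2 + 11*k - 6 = (k - 1)*(k^2 - 5*k + 6) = (k - 3)*(k - 1)*(k - 2)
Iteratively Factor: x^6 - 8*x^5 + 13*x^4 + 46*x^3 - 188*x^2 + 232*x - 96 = (x - 2)*(x^5 - 6*x^4 + x^3 + 48*x^2 - 92*x + 48) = (x - 2)^2*(x^4 - 4*x^3 - 7*x^2 + 34*x - 24) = (x - 4)*(x - 2)^2*(x^3 - 7*x + 6) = (x - 4)*(x - 2)^2*(x - 1)*(x^2 + x - 6) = (x - 4)*(x - 2)^2*(x - 1)*(x + 3)*(x - 2)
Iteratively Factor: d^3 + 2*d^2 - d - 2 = (d + 2)*(d^2 - 1) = (d - 1)*(d + 2)*(d + 1)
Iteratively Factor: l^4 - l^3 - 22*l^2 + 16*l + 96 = (l - 3)*(l^3 + 2*l^2 - 16*l - 32) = (l - 4)*(l - 3)*(l^2 + 6*l + 8) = (l - 4)*(l - 3)*(l + 2)*(l + 4)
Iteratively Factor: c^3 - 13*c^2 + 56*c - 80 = (c - 4)*(c^2 - 9*c + 20) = (c - 4)^2*(c - 5)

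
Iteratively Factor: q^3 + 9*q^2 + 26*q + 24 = (q + 2)*(q^2 + 7*q + 12) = (q + 2)*(q + 4)*(q + 3)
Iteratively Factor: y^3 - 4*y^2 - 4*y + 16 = (y + 2)*(y^2 - 6*y + 8) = (y - 2)*(y + 2)*(y - 4)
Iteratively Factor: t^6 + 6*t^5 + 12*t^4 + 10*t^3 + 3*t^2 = (t + 1)*(t^5 + 5*t^4 + 7*t^3 + 3*t^2) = t*(t + 1)*(t^4 + 5*t^3 + 7*t^2 + 3*t) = t^2*(t + 1)*(t^3 + 5*t^2 + 7*t + 3) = t^2*(t + 1)*(t + 3)*(t^2 + 2*t + 1) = t^2*(t + 1)^2*(t + 3)*(t + 1)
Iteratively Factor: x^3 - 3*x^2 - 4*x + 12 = (x - 3)*(x^2 - 4) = (x - 3)*(x + 2)*(x - 2)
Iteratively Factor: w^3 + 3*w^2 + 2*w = (w + 1)*(w^2 + 2*w) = (w + 1)*(w + 2)*(w)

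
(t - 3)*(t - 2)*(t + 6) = t^3 + t^2 - 24*t + 36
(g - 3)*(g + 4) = g^2 + g - 12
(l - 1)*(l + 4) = l^2 + 3*l - 4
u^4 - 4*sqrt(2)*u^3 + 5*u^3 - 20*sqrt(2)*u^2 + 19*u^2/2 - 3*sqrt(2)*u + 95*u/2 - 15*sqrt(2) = (u + 5)*(u - 2*sqrt(2))*(u - 3*sqrt(2)/2)*(u - sqrt(2)/2)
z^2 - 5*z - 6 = (z - 6)*(z + 1)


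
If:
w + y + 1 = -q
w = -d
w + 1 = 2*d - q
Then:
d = -y/2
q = -3*y/2 - 1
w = y/2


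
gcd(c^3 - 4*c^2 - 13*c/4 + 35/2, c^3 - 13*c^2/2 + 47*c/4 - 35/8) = c^2 - 6*c + 35/4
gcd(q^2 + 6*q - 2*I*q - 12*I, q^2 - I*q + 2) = q - 2*I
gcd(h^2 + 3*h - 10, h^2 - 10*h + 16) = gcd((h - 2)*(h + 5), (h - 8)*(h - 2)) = h - 2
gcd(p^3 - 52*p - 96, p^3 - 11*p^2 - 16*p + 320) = p - 8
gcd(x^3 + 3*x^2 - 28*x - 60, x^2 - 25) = x - 5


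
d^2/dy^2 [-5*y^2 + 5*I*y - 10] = -10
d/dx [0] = 0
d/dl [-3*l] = -3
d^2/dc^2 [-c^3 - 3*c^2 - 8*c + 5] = -6*c - 6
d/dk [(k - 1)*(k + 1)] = 2*k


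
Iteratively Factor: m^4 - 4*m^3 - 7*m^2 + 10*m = (m)*(m^3 - 4*m^2 - 7*m + 10) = m*(m - 1)*(m^2 - 3*m - 10) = m*(m - 1)*(m + 2)*(m - 5)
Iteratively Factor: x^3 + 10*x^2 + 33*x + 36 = (x + 3)*(x^2 + 7*x + 12) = (x + 3)^2*(x + 4)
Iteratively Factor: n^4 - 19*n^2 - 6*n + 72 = (n - 4)*(n^3 + 4*n^2 - 3*n - 18) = (n - 4)*(n - 2)*(n^2 + 6*n + 9) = (n - 4)*(n - 2)*(n + 3)*(n + 3)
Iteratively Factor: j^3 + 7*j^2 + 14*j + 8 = (j + 1)*(j^2 + 6*j + 8) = (j + 1)*(j + 4)*(j + 2)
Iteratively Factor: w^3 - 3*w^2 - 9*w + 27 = (w + 3)*(w^2 - 6*w + 9) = (w - 3)*(w + 3)*(w - 3)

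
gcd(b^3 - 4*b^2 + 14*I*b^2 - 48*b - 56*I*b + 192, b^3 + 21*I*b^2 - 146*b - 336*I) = b^2 + 14*I*b - 48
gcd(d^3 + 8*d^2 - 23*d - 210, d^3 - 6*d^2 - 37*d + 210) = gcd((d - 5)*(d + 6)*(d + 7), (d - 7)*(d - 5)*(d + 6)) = d^2 + d - 30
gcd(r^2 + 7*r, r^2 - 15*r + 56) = 1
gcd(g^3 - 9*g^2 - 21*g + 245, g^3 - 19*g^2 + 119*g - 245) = g^2 - 14*g + 49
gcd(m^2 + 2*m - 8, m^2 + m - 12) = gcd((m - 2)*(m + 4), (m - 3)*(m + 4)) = m + 4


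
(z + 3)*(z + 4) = z^2 + 7*z + 12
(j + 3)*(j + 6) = j^2 + 9*j + 18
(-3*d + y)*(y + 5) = -3*d*y - 15*d + y^2 + 5*y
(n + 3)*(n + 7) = n^2 + 10*n + 21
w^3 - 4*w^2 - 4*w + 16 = (w - 4)*(w - 2)*(w + 2)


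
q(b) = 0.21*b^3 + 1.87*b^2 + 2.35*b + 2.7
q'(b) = 0.63*b^2 + 3.74*b + 2.35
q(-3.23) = 7.54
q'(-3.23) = -3.16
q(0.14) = 3.07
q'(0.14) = 2.89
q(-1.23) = 2.25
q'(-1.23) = -1.30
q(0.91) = 6.55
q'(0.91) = 6.28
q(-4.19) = 10.24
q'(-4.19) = -2.26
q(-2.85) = 6.33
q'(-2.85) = -3.19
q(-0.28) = 2.18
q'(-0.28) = 1.35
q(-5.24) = 11.52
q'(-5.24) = 0.05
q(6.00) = 129.48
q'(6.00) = 47.47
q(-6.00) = 10.56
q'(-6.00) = 2.59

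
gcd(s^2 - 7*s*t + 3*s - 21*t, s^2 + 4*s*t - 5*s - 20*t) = 1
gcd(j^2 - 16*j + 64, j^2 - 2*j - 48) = j - 8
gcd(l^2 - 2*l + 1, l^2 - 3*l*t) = 1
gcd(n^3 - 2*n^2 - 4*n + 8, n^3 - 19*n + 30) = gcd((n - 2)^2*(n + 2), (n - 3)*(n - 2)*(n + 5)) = n - 2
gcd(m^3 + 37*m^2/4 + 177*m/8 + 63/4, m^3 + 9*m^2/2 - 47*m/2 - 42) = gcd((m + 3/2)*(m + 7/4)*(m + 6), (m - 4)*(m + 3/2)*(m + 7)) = m + 3/2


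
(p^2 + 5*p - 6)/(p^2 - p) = (p + 6)/p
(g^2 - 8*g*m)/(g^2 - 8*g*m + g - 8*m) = g/(g + 1)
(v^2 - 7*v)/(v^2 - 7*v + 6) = v*(v - 7)/(v^2 - 7*v + 6)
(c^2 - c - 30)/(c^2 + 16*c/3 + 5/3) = 3*(c - 6)/(3*c + 1)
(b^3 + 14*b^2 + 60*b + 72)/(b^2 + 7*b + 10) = (b^2 + 12*b + 36)/(b + 5)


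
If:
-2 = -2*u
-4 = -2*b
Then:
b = 2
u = 1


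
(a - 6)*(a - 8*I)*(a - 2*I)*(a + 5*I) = a^4 - 6*a^3 - 5*I*a^3 + 34*a^2 + 30*I*a^2 - 204*a - 80*I*a + 480*I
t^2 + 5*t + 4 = (t + 1)*(t + 4)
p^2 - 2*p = p*(p - 2)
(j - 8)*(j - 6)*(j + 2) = j^3 - 12*j^2 + 20*j + 96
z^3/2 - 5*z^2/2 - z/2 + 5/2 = (z/2 + 1/2)*(z - 5)*(z - 1)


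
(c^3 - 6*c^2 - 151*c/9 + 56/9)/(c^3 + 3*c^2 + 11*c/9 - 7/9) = (c - 8)/(c + 1)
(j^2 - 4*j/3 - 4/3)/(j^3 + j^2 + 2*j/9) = 3*(j - 2)/(j*(3*j + 1))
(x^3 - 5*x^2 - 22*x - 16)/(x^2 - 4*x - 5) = (x^2 - 6*x - 16)/(x - 5)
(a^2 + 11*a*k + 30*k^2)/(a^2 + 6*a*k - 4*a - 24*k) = (a + 5*k)/(a - 4)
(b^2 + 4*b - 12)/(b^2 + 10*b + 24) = (b - 2)/(b + 4)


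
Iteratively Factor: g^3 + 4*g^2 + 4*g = (g + 2)*(g^2 + 2*g) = g*(g + 2)*(g + 2)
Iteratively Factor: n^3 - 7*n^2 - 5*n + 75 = (n - 5)*(n^2 - 2*n - 15) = (n - 5)^2*(n + 3)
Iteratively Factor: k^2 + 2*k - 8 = (k + 4)*(k - 2)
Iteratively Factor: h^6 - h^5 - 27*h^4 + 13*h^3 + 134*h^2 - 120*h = (h - 5)*(h^5 + 4*h^4 - 7*h^3 - 22*h^2 + 24*h) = (h - 5)*(h - 2)*(h^4 + 6*h^3 + 5*h^2 - 12*h) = (h - 5)*(h - 2)*(h + 4)*(h^3 + 2*h^2 - 3*h) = (h - 5)*(h - 2)*(h + 3)*(h + 4)*(h^2 - h) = (h - 5)*(h - 2)*(h - 1)*(h + 3)*(h + 4)*(h)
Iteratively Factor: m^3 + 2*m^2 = (m)*(m^2 + 2*m) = m^2*(m + 2)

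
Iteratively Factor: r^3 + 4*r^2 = (r)*(r^2 + 4*r) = r*(r + 4)*(r)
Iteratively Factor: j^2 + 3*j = (j)*(j + 3)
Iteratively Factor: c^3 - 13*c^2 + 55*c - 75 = (c - 3)*(c^2 - 10*c + 25) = (c - 5)*(c - 3)*(c - 5)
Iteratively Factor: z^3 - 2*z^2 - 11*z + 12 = (z + 3)*(z^2 - 5*z + 4) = (z - 1)*(z + 3)*(z - 4)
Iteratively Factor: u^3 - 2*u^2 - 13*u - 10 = (u + 1)*(u^2 - 3*u - 10) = (u + 1)*(u + 2)*(u - 5)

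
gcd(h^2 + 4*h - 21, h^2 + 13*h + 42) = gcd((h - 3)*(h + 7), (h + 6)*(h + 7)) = h + 7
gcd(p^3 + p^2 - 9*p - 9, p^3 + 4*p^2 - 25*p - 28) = p + 1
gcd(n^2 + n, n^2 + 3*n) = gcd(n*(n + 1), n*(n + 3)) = n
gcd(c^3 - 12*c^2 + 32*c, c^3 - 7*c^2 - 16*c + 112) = c - 4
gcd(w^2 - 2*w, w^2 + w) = w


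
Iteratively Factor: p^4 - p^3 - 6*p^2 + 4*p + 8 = (p + 2)*(p^3 - 3*p^2 + 4) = (p - 2)*(p + 2)*(p^2 - p - 2) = (p - 2)^2*(p + 2)*(p + 1)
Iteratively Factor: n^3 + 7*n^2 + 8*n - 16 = (n + 4)*(n^2 + 3*n - 4) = (n - 1)*(n + 4)*(n + 4)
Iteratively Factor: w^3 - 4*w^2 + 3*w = (w - 3)*(w^2 - w) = w*(w - 3)*(w - 1)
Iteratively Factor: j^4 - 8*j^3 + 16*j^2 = (j)*(j^3 - 8*j^2 + 16*j) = j*(j - 4)*(j^2 - 4*j) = j*(j - 4)^2*(j)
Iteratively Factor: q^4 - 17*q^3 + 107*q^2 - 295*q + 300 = (q - 3)*(q^3 - 14*q^2 + 65*q - 100) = (q - 5)*(q - 3)*(q^2 - 9*q + 20) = (q - 5)*(q - 4)*(q - 3)*(q - 5)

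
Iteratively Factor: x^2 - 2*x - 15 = (x + 3)*(x - 5)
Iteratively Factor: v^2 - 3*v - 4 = (v + 1)*(v - 4)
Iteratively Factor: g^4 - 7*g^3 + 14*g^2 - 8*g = (g - 1)*(g^3 - 6*g^2 + 8*g) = (g - 2)*(g - 1)*(g^2 - 4*g) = g*(g - 2)*(g - 1)*(g - 4)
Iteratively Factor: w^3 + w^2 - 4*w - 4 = (w + 2)*(w^2 - w - 2) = (w + 1)*(w + 2)*(w - 2)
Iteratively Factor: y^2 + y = (y + 1)*(y)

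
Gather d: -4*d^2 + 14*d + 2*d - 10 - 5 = -4*d^2 + 16*d - 15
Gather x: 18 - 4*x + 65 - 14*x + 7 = 90 - 18*x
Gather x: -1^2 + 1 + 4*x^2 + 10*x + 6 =4*x^2 + 10*x + 6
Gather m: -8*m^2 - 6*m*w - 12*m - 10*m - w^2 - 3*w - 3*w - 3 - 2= -8*m^2 + m*(-6*w - 22) - w^2 - 6*w - 5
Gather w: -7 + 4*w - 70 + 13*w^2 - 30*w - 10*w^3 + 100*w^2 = -10*w^3 + 113*w^2 - 26*w - 77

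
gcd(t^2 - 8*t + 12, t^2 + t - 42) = t - 6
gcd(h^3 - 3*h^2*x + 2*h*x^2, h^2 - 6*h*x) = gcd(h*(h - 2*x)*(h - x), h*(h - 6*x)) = h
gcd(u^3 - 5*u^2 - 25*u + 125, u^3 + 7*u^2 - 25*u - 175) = u^2 - 25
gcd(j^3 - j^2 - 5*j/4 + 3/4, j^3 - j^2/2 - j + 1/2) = j^2 + j/2 - 1/2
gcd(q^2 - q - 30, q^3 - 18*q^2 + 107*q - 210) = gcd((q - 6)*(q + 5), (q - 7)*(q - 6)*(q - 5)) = q - 6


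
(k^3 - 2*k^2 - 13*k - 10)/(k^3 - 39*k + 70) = (k^2 + 3*k + 2)/(k^2 + 5*k - 14)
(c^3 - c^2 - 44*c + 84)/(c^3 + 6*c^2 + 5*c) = (c^3 - c^2 - 44*c + 84)/(c*(c^2 + 6*c + 5))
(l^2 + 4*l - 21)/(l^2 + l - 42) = (l - 3)/(l - 6)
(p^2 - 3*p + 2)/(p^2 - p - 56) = (-p^2 + 3*p - 2)/(-p^2 + p + 56)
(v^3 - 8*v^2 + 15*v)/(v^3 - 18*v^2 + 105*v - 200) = v*(v - 3)/(v^2 - 13*v + 40)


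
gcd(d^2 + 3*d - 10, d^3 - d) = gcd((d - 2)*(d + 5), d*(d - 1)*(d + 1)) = 1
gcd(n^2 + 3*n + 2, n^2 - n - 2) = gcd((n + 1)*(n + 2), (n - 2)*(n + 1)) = n + 1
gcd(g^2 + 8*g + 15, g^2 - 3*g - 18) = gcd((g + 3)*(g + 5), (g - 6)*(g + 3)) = g + 3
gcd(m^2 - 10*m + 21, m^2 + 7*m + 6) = 1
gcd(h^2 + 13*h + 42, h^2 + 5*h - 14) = h + 7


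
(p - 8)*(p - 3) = p^2 - 11*p + 24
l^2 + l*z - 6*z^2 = (l - 2*z)*(l + 3*z)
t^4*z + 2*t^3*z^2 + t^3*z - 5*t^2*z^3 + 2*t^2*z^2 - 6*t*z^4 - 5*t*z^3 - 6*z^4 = (t - 2*z)*(t + z)*(t + 3*z)*(t*z + z)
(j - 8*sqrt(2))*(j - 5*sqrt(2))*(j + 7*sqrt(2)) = j^3 - 6*sqrt(2)*j^2 - 102*j + 560*sqrt(2)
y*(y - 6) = y^2 - 6*y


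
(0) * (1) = 0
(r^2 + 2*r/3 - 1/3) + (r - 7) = r^2 + 5*r/3 - 22/3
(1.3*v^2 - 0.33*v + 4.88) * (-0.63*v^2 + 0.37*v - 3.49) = -0.819*v^4 + 0.6889*v^3 - 7.7335*v^2 + 2.9573*v - 17.0312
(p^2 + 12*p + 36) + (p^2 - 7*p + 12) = 2*p^2 + 5*p + 48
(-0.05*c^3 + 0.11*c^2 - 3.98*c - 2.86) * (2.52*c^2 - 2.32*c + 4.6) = -0.126*c^5 + 0.3932*c^4 - 10.5148*c^3 + 2.5324*c^2 - 11.6728*c - 13.156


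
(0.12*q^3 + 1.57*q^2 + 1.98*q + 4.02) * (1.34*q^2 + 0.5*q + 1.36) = 0.1608*q^5 + 2.1638*q^4 + 3.6014*q^3 + 8.512*q^2 + 4.7028*q + 5.4672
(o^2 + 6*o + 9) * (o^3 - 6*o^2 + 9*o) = o^5 - 18*o^3 + 81*o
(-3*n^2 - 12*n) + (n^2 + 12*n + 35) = 35 - 2*n^2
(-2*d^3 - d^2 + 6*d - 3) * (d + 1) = -2*d^4 - 3*d^3 + 5*d^2 + 3*d - 3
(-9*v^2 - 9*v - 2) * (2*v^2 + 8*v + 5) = -18*v^4 - 90*v^3 - 121*v^2 - 61*v - 10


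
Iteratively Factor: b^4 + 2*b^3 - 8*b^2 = (b + 4)*(b^3 - 2*b^2) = (b - 2)*(b + 4)*(b^2) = b*(b - 2)*(b + 4)*(b)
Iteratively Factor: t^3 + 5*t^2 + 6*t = (t + 2)*(t^2 + 3*t) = t*(t + 2)*(t + 3)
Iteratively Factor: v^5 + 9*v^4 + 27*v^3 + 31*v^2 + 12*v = (v + 3)*(v^4 + 6*v^3 + 9*v^2 + 4*v) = (v + 1)*(v + 3)*(v^3 + 5*v^2 + 4*v) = v*(v + 1)*(v + 3)*(v^2 + 5*v + 4) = v*(v + 1)*(v + 3)*(v + 4)*(v + 1)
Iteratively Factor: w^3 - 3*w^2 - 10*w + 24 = (w - 4)*(w^2 + w - 6) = (w - 4)*(w - 2)*(w + 3)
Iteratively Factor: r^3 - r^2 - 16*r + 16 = (r - 1)*(r^2 - 16) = (r - 1)*(r + 4)*(r - 4)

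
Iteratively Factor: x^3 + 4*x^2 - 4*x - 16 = (x - 2)*(x^2 + 6*x + 8) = (x - 2)*(x + 4)*(x + 2)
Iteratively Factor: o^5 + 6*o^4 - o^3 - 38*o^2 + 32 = (o + 1)*(o^4 + 5*o^3 - 6*o^2 - 32*o + 32) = (o - 2)*(o + 1)*(o^3 + 7*o^2 + 8*o - 16) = (o - 2)*(o + 1)*(o + 4)*(o^2 + 3*o - 4) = (o - 2)*(o + 1)*(o + 4)^2*(o - 1)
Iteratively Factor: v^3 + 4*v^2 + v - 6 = (v + 3)*(v^2 + v - 2) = (v - 1)*(v + 3)*(v + 2)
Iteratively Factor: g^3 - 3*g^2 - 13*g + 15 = (g + 3)*(g^2 - 6*g + 5) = (g - 5)*(g + 3)*(g - 1)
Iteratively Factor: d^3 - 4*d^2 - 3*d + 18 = (d - 3)*(d^2 - d - 6) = (d - 3)*(d + 2)*(d - 3)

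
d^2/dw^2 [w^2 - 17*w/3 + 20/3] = 2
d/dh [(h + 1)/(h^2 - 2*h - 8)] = (h^2 - 2*h - 2*(h - 1)*(h + 1) - 8)/(-h^2 + 2*h + 8)^2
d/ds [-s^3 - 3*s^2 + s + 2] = -3*s^2 - 6*s + 1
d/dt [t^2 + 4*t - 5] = 2*t + 4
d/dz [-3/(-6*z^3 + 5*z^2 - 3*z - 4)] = 3*(-18*z^2 + 10*z - 3)/(6*z^3 - 5*z^2 + 3*z + 4)^2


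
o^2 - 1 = (o - 1)*(o + 1)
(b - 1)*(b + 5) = b^2 + 4*b - 5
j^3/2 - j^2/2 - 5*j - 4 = (j/2 + 1/2)*(j - 4)*(j + 2)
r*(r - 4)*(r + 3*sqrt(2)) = r^3 - 4*r^2 + 3*sqrt(2)*r^2 - 12*sqrt(2)*r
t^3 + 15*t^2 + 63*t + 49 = (t + 1)*(t + 7)^2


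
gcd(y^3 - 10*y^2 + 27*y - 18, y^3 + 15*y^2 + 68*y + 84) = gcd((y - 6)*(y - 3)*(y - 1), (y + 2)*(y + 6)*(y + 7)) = 1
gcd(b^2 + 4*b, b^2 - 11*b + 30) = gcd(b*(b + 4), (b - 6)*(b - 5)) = 1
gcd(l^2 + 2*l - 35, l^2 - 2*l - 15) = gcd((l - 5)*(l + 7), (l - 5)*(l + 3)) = l - 5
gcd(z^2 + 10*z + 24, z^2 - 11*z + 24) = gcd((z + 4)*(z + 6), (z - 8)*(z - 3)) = 1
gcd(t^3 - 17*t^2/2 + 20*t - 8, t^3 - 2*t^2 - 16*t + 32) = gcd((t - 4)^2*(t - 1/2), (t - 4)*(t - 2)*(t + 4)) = t - 4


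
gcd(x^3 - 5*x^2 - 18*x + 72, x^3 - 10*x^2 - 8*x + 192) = x^2 - 2*x - 24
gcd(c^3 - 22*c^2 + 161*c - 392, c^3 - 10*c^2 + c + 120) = c - 8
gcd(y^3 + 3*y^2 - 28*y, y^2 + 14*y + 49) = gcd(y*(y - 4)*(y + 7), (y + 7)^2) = y + 7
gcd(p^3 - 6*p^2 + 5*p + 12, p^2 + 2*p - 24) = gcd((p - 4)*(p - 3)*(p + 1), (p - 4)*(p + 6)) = p - 4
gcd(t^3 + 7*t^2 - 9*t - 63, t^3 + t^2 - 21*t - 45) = t + 3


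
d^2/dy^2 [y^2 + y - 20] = 2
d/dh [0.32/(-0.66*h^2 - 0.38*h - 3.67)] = (0.4224*h + 0.1216)/(0.66*h^2 + 0.38*h + 3.67)^2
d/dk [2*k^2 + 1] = 4*k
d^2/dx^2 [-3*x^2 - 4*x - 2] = -6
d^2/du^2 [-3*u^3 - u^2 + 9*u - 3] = -18*u - 2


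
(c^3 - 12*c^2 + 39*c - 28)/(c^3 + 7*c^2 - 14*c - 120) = (c^2 - 8*c + 7)/(c^2 + 11*c + 30)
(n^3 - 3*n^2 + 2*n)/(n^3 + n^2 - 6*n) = (n - 1)/(n + 3)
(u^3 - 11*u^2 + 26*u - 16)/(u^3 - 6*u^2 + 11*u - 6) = (u - 8)/(u - 3)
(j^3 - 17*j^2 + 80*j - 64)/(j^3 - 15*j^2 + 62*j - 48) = (j - 8)/(j - 6)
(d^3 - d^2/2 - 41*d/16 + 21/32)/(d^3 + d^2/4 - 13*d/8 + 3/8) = (d - 7/4)/(d - 1)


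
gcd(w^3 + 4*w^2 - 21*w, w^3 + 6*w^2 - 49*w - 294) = w + 7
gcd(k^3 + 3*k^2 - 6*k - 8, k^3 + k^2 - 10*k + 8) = k^2 + 2*k - 8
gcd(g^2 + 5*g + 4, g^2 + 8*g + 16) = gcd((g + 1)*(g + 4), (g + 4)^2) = g + 4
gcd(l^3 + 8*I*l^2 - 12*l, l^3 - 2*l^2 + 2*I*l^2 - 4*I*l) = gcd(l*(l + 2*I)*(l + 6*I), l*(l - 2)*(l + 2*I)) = l^2 + 2*I*l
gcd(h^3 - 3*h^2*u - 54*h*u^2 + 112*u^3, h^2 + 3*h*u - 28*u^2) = h + 7*u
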